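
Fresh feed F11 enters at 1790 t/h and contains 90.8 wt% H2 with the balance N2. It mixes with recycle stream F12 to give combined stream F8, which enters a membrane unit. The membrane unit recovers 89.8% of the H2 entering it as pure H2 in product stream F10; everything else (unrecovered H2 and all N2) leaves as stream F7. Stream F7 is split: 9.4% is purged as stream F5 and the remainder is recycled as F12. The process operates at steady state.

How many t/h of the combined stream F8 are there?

3543 t/h

N2 enters only via F11 and leaves only via the purge: 1790×0.092 = 0.094×(N2 in F7), and the membrane unit passes all N2, so N2 in F8 = N2 in F7 = 1751.9 t/h.
H2 in F8: m_A = 1790×0.908 + (1−0.094)·(1−0.898)·m_A, so m_A = 1625.3/0.9076 = 1790.8 t/h.
F8 = 1790.8 + 1751.9 = 3542.7 t/h.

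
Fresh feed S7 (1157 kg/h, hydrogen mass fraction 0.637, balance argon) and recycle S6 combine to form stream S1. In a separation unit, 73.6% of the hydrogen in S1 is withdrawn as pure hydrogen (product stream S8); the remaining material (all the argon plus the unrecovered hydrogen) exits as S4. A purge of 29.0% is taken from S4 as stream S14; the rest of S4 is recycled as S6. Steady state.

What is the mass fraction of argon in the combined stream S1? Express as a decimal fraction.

argon enters only via S7 and leaves only via the purge: 1157×0.363 = 0.290×(argon in S4), and the separation unit passes all argon, so argon in S1 = argon in S4 = 1448.2 kg/h.
hydrogen in S1: m_A = 1157×0.637 + (1−0.290)·(1−0.736)·m_A, so m_A = 737.01/0.8126 = 907.02 kg/h.
S1 = 907.02 + 1448.2 = 2355.3 kg/h.
argon fraction in S1 = 1448.2/2355.3 = 0.615.

0.615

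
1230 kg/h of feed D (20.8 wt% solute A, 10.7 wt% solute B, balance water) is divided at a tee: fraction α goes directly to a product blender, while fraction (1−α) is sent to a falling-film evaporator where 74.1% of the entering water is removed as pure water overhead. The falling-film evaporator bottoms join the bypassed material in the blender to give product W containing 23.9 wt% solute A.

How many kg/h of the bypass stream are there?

All 1230×0.208 = 255.84 kg/h of solute A reaches W, so W = 255.84/0.239 = 1070.5 kg/h and vapour = 159.54 kg/h.
The evaporator receives (1−α)·1230 of feed at 0.685 water and removes 0.741 of that water:
0.741×0.685×(1−α)×1230 = 159.54
(1−α) = 159.54/624.33 = 0.2555;  α = 0.7445.
Bypass flow = 0.7445×1230 = 915.69 kg/h.

915.7 kg/h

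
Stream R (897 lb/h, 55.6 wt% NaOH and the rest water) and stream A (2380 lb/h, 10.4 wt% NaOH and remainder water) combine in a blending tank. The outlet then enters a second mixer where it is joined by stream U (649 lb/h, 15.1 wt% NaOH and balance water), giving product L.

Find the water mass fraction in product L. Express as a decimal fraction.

Overall, product flow = 3926 lb/h.
water in = 897×0.444 + 2380×0.896 + 649×0.849 = 3081.7 lb/h.
water fraction in L = 0.785.

0.785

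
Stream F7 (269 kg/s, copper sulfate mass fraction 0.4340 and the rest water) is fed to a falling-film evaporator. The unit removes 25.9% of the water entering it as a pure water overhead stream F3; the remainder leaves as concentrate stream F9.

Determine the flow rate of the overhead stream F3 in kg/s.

water entering = 269×0.566 = 152.25 kg/s; overhead removed = 0.259×152.25 = 39.434 kg/s.

39.43 kg/s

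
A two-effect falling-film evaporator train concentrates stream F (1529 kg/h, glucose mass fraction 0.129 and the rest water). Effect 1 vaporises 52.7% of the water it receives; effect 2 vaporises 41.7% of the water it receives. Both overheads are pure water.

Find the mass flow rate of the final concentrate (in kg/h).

564.5 kg/h

water in feed = 1529×0.871 = 1331.8 kg/h.
After stage 1: water left = (1−0.527)×1331.8 = 629.92; stream total = 827.16 kg/h.
After stage 2: water left = (1−0.417)×629.92 = 367.24; final concentrate = 564.49 kg/h.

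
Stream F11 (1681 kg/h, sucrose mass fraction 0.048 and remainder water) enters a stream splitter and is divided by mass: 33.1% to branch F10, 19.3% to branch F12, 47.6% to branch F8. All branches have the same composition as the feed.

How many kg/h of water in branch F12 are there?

Branch F12 total = 0.193×1681 = 324.43 kg/h.
water in F12 = 0.952×324.43 = 308.86 kg/h.

308.9 kg/h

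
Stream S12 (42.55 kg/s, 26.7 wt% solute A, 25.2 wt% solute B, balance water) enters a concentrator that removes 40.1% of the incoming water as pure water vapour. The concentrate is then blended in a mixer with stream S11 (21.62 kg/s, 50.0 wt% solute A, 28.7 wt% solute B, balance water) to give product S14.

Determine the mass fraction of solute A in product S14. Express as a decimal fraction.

0.396

Vapour removed = 0.401×0.481×42.55 = 8.2071 kg/s; concentrate = 34.343 kg/s.
solute A reaching the mixer = 11.361 (from concentrate) + 21.62×0.500 = 22.171 kg/s.
Product flow = 34.343 + 21.62 = 55.963 kg/s; solute A fraction = 0.396.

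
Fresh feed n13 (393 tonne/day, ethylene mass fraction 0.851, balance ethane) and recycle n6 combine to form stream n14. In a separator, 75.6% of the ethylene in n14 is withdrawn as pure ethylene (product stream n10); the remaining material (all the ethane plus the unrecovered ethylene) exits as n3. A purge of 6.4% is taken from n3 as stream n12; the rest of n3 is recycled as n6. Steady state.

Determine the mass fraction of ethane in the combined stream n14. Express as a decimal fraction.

ethane enters only via n13 and leaves only via the purge: 393×0.149 = 0.064×(ethane in n3), and the separator passes all ethane, so ethane in n14 = ethane in n3 = 914.95 tonne/day.
ethylene in n14: m_A = 393×0.851 + (1−0.064)·(1−0.756)·m_A, so m_A = 334.44/0.7716 = 433.43 tonne/day.
n14 = 433.43 + 914.95 = 1348.4 tonne/day.
ethane fraction in n14 = 914.95/1348.4 = 0.679.

0.679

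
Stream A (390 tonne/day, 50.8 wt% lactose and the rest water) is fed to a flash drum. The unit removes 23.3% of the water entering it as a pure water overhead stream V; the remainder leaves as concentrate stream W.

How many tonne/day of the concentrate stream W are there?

345.3 tonne/day

water entering = 390×0.492 = 191.88 tonne/day; overhead removed = 0.233×191.88 = 44.708 tonne/day.
Concentrate = 390 − 44.708 = 345.29 tonne/day.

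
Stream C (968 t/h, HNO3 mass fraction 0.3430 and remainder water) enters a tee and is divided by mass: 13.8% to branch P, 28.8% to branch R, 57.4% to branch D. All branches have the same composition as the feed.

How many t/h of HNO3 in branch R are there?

95.62 t/h

Branch R total = 0.288×968 = 278.78 t/h.
HNO3 in R = 0.343×278.78 = 95.623 t/h.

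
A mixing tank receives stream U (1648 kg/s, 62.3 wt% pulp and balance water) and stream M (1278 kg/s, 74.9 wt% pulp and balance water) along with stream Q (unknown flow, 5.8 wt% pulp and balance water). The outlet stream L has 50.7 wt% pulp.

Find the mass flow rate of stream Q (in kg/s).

Let Q be the unknown flow. Total out = 2926 + Q.
pulp balance: 1983.9 + 0.058·Q = 0.507·(2926 + Q)
(0.058 − 0.507)·Q = 0.507×2926 − 1983.9 = -500.44
Q = -500.44 / -0.449 = 1114.6 kg/s

1115 kg/s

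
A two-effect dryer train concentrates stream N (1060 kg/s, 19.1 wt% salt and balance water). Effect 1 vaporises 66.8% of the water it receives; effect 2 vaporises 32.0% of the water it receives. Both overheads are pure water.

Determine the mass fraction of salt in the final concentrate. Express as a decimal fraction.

0.5112

water in feed = 1060×0.809 = 857.54 kg/s.
After stage 1: water left = (1−0.668)×857.54 = 284.7; stream total = 487.16 kg/s.
After stage 2: water left = (1−0.320)×284.7 = 193.6; final concentrate = 396.06 kg/s.
salt fraction = 202.46/396.06 = 0.5112.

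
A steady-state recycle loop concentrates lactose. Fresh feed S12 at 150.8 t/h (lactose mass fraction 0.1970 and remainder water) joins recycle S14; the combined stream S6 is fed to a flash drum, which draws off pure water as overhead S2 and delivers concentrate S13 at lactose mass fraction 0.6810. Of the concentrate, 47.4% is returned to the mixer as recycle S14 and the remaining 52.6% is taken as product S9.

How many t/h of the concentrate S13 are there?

82.93 t/h

Overall lactose balance (none leaves overhead): lactose in fresh feed = lactose in product, i.e. 150.8×0.197 = (1−0.474)·S13·0.681.
S13 = 29.708/(0.681×0.526) = 82.934 t/h.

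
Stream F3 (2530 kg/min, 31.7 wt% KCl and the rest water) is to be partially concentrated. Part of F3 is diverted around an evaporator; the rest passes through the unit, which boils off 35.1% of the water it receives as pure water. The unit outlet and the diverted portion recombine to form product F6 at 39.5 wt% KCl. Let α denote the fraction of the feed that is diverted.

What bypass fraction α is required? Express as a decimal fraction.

0.176

All 2530×0.317 = 802.01 kg/min of KCl reaches F6, so F6 = 802.01/0.395 = 2030.4 kg/min and vapour = 499.59 kg/min.
The evaporator receives (1−α)·2530 of feed at 0.683 water and removes 0.351 of that water:
0.351×0.683×(1−α)×2530 = 499.59
(1−α) = 499.59/606.52 = 0.8237;  α = 0.1763.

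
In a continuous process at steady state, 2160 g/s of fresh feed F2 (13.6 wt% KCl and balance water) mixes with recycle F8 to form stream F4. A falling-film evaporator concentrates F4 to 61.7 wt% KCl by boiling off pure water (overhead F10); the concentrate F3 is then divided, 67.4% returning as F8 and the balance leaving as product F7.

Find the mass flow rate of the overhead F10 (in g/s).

1684 g/s

Overall KCl balance (none leaves overhead): KCl in fresh feed = KCl in product, i.e. 2160×0.136 = (1−0.674)·F3·0.617.
F3 = 293.76/(0.617×0.326) = 1460.5 g/s.
Recycle F8 = 0.674×1460.5 = 984.35 g/s.
Combined feed F4 = 2160 + 984.35 = 3144.4 g/s.
Overhead F10 = F4 − F3 = 3144.4 − 1460.5 = 1683.9 g/s.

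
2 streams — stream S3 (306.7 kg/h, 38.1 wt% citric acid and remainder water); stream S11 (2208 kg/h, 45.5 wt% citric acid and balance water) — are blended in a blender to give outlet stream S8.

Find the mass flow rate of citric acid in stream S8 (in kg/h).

citric acid out = citric acid in = 306.7×0.381 + 2208×0.455 = 1121.5 kg/h.

1121 kg/h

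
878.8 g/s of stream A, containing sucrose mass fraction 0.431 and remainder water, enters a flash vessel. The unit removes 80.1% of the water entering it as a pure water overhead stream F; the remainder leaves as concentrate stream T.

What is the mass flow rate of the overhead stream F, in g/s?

400.5 g/s

water entering = 878.8×0.569 = 500.04 g/s; overhead removed = 0.801×500.04 = 400.53 g/s.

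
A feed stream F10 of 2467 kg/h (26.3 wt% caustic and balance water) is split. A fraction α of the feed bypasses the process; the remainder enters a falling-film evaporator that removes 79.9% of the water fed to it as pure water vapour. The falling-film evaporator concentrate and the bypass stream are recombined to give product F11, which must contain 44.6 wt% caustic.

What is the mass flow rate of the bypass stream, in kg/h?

All 2467×0.263 = 648.82 kg/h of caustic reaches F11, so F11 = 648.82/0.446 = 1454.8 kg/h and vapour = 1012.2 kg/h.
The evaporator receives (1−α)·2467 of feed at 0.737 water and removes 0.799 of that water:
0.799×0.737×(1−α)×2467 = 1012.2
(1−α) = 1012.2/1452.7 = 0.6968;  α = 0.3032.
Bypass flow = 0.3032×2467 = 748.02 kg/h.

748 kg/h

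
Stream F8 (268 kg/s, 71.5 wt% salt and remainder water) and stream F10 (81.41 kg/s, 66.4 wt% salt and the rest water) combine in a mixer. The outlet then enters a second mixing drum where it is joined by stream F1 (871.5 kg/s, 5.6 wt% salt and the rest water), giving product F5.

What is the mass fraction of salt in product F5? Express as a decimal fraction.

Overall, product flow = 1220.9 kg/s.
salt in = 268×0.715 + 81.41×0.664 + 871.5×0.056 = 294.48 kg/s.
salt fraction in F5 = 0.241.

0.241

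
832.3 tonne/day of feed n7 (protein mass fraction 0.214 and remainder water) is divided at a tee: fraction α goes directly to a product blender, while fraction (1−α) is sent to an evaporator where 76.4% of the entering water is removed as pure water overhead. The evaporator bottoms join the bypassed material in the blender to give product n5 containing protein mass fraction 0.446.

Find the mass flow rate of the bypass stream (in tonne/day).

All 832.3×0.214 = 178.11 tonne/day of protein reaches n5, so n5 = 178.11/0.446 = 399.35 tonne/day and vapour = 432.95 tonne/day.
The evaporator receives (1−α)·832.3 of feed at 0.786 water and removes 0.764 of that water:
0.764×0.786×(1−α)×832.3 = 432.95
(1−α) = 432.95/499.8 = 0.8662;  α = 0.1338.
Bypass flow = 0.1338×832.3 = 111.33 tonne/day.

111.3 tonne/day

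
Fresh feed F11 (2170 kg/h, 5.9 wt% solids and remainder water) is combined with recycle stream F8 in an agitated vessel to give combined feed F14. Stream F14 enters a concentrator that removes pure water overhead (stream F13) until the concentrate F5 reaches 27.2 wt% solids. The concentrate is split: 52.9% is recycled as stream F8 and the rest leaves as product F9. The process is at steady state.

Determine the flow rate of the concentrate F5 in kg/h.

999.4 kg/h

Overall solids balance (none leaves overhead): solids in fresh feed = solids in product, i.e. 2170×0.059 = (1−0.529)·F5·0.272.
F5 = 128.03/(0.272×0.471) = 999.36 kg/h.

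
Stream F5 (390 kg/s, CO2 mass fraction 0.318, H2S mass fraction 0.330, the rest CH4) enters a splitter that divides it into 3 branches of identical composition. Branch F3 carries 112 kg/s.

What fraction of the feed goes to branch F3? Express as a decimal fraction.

0.287

Fraction to F3 = 112/390 = 0.2872.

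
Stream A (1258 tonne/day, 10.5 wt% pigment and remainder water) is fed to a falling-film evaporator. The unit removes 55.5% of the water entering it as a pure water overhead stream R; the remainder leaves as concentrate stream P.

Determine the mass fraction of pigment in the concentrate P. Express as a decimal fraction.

0.209

pigment is not removed: 1258×0.105 = 132.09 tonne/day of pigment enters P.
water entering = 1258×0.895 = 1125.9 tonne/day; overhead removed = 0.555×1125.9 = 624.88 tonne/day.
Concentrate = 1258 − 624.88 = 633.12 tonne/day.
Mass fraction = 132.09/633.12 = 0.209.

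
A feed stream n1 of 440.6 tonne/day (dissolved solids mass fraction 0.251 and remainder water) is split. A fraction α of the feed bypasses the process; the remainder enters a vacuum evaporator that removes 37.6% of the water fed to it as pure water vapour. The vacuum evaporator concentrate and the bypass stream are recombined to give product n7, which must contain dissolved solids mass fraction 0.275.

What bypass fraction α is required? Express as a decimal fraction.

0.690

All 440.6×0.251 = 110.59 tonne/day of dissolved solids reaches n7, so n7 = 110.59/0.275 = 402.15 tonne/day and vapour = 38.452 tonne/day.
The evaporator receives (1−α)·440.6 of feed at 0.749 water and removes 0.376 of that water:
0.376×0.749×(1−α)×440.6 = 38.452
(1−α) = 38.452/124.08 = 0.3099;  α = 0.6901.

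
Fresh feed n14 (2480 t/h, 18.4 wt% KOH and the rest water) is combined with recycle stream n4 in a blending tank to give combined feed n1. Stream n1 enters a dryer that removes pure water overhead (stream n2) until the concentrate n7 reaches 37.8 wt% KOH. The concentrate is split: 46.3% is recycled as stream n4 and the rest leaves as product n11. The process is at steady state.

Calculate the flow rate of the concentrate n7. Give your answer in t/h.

Overall KOH balance (none leaves overhead): KOH in fresh feed = KOH in product, i.e. 2480×0.184 = (1−0.463)·n7·0.378.
n7 = 456.32/(0.378×0.537) = 2248 t/h.

2248 t/h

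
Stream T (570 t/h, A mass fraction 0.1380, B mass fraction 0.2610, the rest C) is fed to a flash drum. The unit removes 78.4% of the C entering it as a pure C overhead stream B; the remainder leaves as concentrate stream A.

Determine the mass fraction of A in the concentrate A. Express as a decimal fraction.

A is not removed: 570×0.138 = 78.66 t/h of A enters A.
C entering = 570×0.601 = 342.57 t/h; overhead removed = 0.784×342.57 = 268.57 t/h.
Concentrate = 570 − 268.57 = 301.43 t/h.
Mass fraction = 78.66/301.43 = 0.2610.

0.2610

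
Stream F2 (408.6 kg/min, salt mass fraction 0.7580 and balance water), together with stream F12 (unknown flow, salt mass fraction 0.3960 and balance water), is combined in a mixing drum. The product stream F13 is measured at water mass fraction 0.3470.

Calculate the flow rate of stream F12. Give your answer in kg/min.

Let F12 be the unknown flow. Total out = 408.6 + F12.
water balance: 98.881 + 0.604·F12 = 0.347·(408.6 + F12)
(0.604 − 0.347)·F12 = 0.347×408.6 − 98.881 = 42.903
F12 = 42.903 / 0.257 = 166.94 kg/min

166.9 kg/min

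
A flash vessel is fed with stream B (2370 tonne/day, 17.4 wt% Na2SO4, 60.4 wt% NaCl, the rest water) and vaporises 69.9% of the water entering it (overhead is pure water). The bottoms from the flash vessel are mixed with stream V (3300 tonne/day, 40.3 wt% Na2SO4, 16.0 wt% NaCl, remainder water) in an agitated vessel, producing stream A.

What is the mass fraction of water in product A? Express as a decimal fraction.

0.302

Vapour removed = 0.699×0.222×2370 = 367.77 tonne/day; concentrate = 2002.2 tonne/day.
water reaching the mixer = 158.37 (from concentrate) + 3300×0.437 = 1600.5 tonne/day.
Product flow = 2002.2 + 3300 = 5302.2 tonne/day; water fraction = 0.302.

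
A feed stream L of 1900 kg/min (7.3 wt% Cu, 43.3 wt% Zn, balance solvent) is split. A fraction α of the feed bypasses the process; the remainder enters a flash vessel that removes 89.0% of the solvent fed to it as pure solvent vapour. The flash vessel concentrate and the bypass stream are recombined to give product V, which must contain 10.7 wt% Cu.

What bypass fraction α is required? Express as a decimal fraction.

All 1900×0.073 = 138.7 kg/min of Cu reaches V, so V = 138.7/0.107 = 1296.3 kg/min and vapour = 603.74 kg/min.
The evaporator receives (1−α)·1900 of feed at 0.494 solvent and removes 0.890 of that solvent:
0.890×0.494×(1−α)×1900 = 603.74
(1−α) = 603.74/835.35 = 0.7227;  α = 0.2773.

0.277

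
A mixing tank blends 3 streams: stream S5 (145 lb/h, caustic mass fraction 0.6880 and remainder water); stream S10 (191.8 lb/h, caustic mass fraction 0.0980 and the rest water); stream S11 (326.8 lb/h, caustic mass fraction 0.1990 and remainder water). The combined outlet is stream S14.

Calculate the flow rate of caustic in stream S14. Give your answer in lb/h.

caustic out = caustic in = 145×0.688 + 191.8×0.098 + 326.8×0.199 = 183.59 lb/h.

183.6 lb/h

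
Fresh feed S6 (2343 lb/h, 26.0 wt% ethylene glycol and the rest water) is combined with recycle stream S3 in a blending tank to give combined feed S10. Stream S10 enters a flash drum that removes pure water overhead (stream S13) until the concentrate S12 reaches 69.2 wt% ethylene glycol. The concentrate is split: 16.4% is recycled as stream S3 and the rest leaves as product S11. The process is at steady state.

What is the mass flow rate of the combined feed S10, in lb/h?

2516 lb/h

Overall ethylene glycol balance (none leaves overhead): ethylene glycol in fresh feed = ethylene glycol in product, i.e. 2343×0.260 = (1−0.164)·S12·0.692.
S12 = 609.18/(0.692×0.836) = 1053 lb/h.
Recycle S3 = 0.164×1053 = 172.69 lb/h.
Combined feed S10 = 2343 + 172.69 = 2515.7 lb/h.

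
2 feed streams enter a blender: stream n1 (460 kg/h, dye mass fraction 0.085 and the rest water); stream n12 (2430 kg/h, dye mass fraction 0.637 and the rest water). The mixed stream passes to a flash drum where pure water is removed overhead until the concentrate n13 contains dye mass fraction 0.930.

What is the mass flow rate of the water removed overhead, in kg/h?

1184 kg/h

dye entering = 460×0.085 + 2430×0.637 = 1587 kg/h.
All dye reports to n13, so n13 = 1587/0.930 = 1706.5 kg/h.
Total feed = 2890 kg/h; overhead = 2890 − 1706.5 = 1183.5 kg/h.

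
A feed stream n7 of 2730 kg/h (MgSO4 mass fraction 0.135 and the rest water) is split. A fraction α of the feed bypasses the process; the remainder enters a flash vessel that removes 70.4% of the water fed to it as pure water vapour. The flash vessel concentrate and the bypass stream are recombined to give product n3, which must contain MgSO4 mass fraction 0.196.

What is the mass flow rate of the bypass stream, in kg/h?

All 2730×0.135 = 368.55 kg/h of MgSO4 reaches n3, so n3 = 368.55/0.196 = 1880.4 kg/h and vapour = 849.64 kg/h.
The evaporator receives (1−α)·2730 of feed at 0.865 water and removes 0.704 of that water:
0.704×0.865×(1−α)×2730 = 849.64
(1−α) = 849.64/1662.5 = 0.5111;  α = 0.4889.
Bypass flow = 0.4889×2730 = 1334.8 kg/h.

1335 kg/h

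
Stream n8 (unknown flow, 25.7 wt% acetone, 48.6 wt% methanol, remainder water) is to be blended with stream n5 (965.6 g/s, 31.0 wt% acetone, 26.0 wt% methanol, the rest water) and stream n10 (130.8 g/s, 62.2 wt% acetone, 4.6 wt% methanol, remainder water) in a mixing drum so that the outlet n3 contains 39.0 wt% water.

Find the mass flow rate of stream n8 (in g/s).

233.4 g/s

Let n8 be the unknown flow. Total out = 1096.4 + n8.
water balance: 458.63 + 0.257·n8 = 0.390·(1096.4 + n8)
(0.257 − 0.390)·n8 = 0.390×1096.4 − 458.63 = -31.038
n8 = -31.038 / -0.133 = 233.37 g/s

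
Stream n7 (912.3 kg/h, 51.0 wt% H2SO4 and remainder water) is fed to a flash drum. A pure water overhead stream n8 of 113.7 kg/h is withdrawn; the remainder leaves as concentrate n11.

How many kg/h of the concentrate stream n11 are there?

798.6 kg/h

Concentrate = 912.3 − 113.7 = 798.6 kg/h.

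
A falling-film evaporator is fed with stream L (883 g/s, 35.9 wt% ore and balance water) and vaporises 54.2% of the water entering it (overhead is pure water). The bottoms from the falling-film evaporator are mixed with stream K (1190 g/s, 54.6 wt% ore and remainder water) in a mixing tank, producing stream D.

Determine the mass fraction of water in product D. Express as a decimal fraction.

Vapour removed = 0.542×0.641×883 = 306.77 g/s; concentrate = 576.23 g/s.
water reaching the mixer = 259.23 (from concentrate) + 1190×0.454 = 799.49 g/s.
Product flow = 576.23 + 1190 = 1766.2 g/s; water fraction = 0.453.

0.453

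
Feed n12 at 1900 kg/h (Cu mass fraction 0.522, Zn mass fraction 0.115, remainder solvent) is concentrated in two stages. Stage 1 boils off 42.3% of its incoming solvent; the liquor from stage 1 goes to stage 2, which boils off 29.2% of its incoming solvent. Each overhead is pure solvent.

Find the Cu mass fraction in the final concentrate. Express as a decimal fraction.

0.665

solvent in feed = 1900×0.363 = 689.7 kg/h.
After stage 1: solvent left = (1−0.423)×689.7 = 397.96; stream total = 1608.3 kg/h.
After stage 2: solvent left = (1−0.292)×397.96 = 281.75; final concentrate = 1492.1 kg/h.
Cu fraction = 991.8/1492.1 = 0.665.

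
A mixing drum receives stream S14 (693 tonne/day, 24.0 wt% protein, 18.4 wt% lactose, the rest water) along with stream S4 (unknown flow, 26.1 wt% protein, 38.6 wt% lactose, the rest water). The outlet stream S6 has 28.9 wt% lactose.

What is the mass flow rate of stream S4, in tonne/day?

Let S4 be the unknown flow. Total out = 693 + S4.
lactose balance: 127.51 + 0.386·S4 = 0.289·(693 + S4)
(0.386 − 0.289)·S4 = 0.289×693 − 127.51 = 72.765
S4 = 72.765 / 0.097 = 750.15 tonne/day

750.2 tonne/day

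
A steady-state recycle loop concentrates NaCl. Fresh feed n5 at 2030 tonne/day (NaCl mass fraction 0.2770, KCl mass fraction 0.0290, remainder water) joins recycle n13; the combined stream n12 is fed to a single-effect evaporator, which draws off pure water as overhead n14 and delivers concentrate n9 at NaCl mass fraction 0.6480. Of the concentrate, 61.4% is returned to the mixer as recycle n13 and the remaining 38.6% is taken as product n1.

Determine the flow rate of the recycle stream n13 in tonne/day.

Overall NaCl balance (none leaves overhead): NaCl in fresh feed = NaCl in product, i.e. 2030×0.277 = (1−0.614)·n9·0.648.
n9 = 562.31/(0.648×0.386) = 2248.1 tonne/day.
Recycle n13 = 0.614×2248.1 = 1380.3 tonne/day.

1380 tonne/day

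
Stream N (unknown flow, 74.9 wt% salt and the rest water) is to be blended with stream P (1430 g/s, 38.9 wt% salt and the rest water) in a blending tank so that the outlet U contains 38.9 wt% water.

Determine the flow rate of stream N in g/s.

Let N be the unknown flow. Total out = 1430 + N.
water balance: 873.73 + 0.251·N = 0.389·(1430 + N)
(0.251 − 0.389)·N = 0.389×1430 − 873.73 = -317.46
N = -317.46 / -0.138 = 2300.4 g/s

2300 g/s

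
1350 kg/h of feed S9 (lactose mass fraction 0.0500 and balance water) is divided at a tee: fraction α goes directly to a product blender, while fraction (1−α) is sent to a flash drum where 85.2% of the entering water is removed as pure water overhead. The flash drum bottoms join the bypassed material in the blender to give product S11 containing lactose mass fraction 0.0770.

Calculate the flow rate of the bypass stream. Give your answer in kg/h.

All 1350×0.050 = 67.5 kg/h of lactose reaches S11, so S11 = 67.5/0.077 = 876.62 kg/h and vapour = 473.38 kg/h.
The evaporator receives (1−α)·1350 of feed at 0.950 water and removes 0.852 of that water:
0.852×0.950×(1−α)×1350 = 473.38
(1−α) = 473.38/1092.7 = 0.4332;  α = 0.5668.
Bypass flow = 0.5668×1350 = 765.15 kg/h.

765.2 kg/h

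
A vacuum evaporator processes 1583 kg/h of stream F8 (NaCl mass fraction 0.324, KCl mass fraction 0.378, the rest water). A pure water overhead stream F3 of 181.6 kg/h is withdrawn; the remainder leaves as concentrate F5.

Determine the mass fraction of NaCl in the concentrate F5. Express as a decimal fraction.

0.366

NaCl is not removed: 1583×0.324 = 512.89 kg/h of NaCl enters F5.
Concentrate = 1583 − 181.6 = 1401.4 kg/h.
Mass fraction = 512.89/1401.4 = 0.366.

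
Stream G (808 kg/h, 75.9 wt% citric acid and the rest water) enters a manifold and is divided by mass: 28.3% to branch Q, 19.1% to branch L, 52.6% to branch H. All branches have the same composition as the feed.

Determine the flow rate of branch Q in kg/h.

228.7 kg/h

Branch Q flow = 0.283×808 = 228.66 kg/h.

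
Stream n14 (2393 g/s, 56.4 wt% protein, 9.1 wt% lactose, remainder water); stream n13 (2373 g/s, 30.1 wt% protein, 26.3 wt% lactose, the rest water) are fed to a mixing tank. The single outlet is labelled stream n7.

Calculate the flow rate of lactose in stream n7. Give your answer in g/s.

841.9 g/s

lactose out = lactose in = 2393×0.091 + 2373×0.263 = 841.86 g/s.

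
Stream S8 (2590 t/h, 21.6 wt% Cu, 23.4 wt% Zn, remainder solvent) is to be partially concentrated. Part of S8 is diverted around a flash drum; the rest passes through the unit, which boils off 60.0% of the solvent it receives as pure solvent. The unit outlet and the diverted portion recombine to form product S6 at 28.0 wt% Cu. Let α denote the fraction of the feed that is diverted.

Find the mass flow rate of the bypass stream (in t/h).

All 2590×0.216 = 559.44 t/h of Cu reaches S6, so S6 = 559.44/0.280 = 1998 t/h and vapour = 592 t/h.
The evaporator receives (1−α)·2590 of feed at 0.550 solvent and removes 0.600 of that solvent:
0.600×0.550×(1−α)×2590 = 592
(1−α) = 592/854.7 = 0.6926;  α = 0.3074.
Bypass flow = 0.3074×2590 = 796.06 t/h.

796.1 t/h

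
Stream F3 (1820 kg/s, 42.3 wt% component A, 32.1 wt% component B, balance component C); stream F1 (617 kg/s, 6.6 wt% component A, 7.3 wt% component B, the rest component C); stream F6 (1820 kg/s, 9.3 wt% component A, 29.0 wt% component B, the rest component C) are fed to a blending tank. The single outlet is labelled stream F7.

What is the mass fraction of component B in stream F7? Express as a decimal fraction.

0.2718

Total flow out = 1820 + 617 + 1820 = 4257 kg/s.
component B in = 1820×0.321 + 617×0.073 + 1820×0.290 = 1157.1 kg/s.
component B mass fraction in F7 = 1157.1/4257 = 0.2718.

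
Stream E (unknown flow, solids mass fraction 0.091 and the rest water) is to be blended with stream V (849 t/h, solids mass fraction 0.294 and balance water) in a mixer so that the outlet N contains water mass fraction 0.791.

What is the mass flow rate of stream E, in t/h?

611.6 t/h

Let E be the unknown flow. Total out = 849 + E.
water balance: 599.39 + 0.909·E = 0.791·(849 + E)
(0.909 − 0.791)·E = 0.791×849 − 599.39 = 72.165
E = 72.165 / 0.118 = 611.57 t/h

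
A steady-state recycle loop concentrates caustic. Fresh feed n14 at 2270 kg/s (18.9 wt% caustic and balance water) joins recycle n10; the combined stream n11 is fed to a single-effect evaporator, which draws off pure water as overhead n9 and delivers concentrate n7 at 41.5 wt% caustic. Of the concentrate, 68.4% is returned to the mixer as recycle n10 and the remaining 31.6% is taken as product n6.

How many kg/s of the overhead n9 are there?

Overall caustic balance (none leaves overhead): caustic in fresh feed = caustic in product, i.e. 2270×0.189 = (1−0.684)·n7·0.415.
n7 = 429.03/(0.415×0.316) = 3271.5 kg/s.
Recycle n10 = 0.684×3271.5 = 2237.7 kg/s.
Combined feed n11 = 2270 + 2237.7 = 4507.7 kg/s.
Overhead n9 = n11 − n7 = 4507.7 − 3271.5 = 1236.2 kg/s.

1236 kg/s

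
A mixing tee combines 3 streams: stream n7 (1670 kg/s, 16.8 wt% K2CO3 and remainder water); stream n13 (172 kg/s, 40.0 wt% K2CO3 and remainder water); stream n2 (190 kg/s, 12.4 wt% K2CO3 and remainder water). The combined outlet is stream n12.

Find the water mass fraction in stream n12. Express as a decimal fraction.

Total flow out = 1670 + 172 + 190 = 2032 kg/s.
water in = 1670×0.832 + 172×0.600 + 190×0.876 = 1659.1 kg/s.
water mass fraction in n12 = 1659.1/2032 = 0.8165.

0.8165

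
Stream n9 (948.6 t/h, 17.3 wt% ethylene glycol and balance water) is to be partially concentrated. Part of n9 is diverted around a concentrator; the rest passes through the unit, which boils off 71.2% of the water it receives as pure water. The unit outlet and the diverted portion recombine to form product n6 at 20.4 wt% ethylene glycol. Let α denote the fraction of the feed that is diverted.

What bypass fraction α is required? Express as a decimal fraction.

0.742

All 948.6×0.173 = 164.11 t/h of ethylene glycol reaches n6, so n6 = 164.11/0.204 = 804.45 t/h and vapour = 144.15 t/h.
The evaporator receives (1−α)·948.6 of feed at 0.827 water and removes 0.712 of that water:
0.712×0.827×(1−α)×948.6 = 144.15
(1−α) = 144.15/558.56 = 0.2581;  α = 0.7419.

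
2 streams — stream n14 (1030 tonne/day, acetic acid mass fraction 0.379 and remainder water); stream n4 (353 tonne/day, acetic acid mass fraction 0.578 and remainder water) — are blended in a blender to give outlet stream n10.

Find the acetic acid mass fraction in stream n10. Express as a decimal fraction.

0.430

Total flow out = 1030 + 353 = 1383 tonne/day.
acetic acid in = 1030×0.379 + 353×0.578 = 594.4 tonne/day.
acetic acid mass fraction in n10 = 594.4/1383 = 0.430.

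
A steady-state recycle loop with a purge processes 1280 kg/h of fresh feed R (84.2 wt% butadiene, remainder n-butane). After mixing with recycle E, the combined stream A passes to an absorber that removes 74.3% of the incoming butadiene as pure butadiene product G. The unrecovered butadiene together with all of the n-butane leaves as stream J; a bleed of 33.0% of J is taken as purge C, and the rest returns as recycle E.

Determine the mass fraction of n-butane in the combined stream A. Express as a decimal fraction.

0.320

n-butane enters only via R and leaves only via the purge: 1280×0.158 = 0.330×(n-butane in J), and the absorber passes all n-butane, so n-butane in A = n-butane in J = 612.85 kg/h.
butadiene in A: m_A = 1280×0.842 + (1−0.330)·(1−0.743)·m_A, so m_A = 1077.8/0.8278 = 1301.9 kg/h.
A = 1301.9 + 612.85 = 1914.8 kg/h.
n-butane fraction in A = 612.85/1914.8 = 0.320.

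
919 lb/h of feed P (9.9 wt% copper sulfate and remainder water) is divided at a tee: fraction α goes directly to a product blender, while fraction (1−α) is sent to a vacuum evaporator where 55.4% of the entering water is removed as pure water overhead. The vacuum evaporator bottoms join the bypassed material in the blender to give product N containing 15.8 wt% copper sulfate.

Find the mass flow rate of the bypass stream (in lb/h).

231.5 lb/h

All 919×0.099 = 90.981 lb/h of copper sulfate reaches N, so N = 90.981/0.158 = 575.83 lb/h and vapour = 343.17 lb/h.
The evaporator receives (1−α)·919 of feed at 0.901 water and removes 0.554 of that water:
0.554×0.901×(1−α)×919 = 343.17
(1−α) = 343.17/458.72 = 0.7481;  α = 0.2519.
Bypass flow = 0.2519×919 = 231.49 lb/h.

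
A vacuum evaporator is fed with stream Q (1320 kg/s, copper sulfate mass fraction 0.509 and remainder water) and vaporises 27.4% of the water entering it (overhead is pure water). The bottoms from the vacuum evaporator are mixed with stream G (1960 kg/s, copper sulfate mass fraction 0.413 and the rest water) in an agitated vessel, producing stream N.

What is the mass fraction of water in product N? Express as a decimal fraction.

Vapour removed = 0.274×0.491×1320 = 177.58 kg/s; concentrate = 1142.4 kg/s.
water reaching the mixer = 470.54 (from concentrate) + 1960×0.587 = 1621.1 kg/s.
Product flow = 1142.4 + 1960 = 3102.4 kg/s; water fraction = 0.523.

0.523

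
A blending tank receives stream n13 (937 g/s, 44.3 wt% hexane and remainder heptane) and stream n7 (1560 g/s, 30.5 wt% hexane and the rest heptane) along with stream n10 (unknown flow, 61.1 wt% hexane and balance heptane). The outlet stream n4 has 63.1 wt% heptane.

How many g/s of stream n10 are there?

126 g/s

Let n10 be the unknown flow. Total out = 2497 + n10.
heptane balance: 1606.1 + 0.389·n10 = 0.631·(2497 + n10)
(0.389 − 0.631)·n10 = 0.631×2497 − 1606.1 = -30.502
n10 = -30.502 / -0.242 = 126.04 g/s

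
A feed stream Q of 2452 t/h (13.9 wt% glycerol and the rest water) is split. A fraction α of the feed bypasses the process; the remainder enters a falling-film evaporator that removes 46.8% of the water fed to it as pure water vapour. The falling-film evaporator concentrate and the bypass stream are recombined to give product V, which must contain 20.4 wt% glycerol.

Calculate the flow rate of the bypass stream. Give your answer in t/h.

513.1 t/h

All 2452×0.139 = 340.83 t/h of glycerol reaches V, so V = 340.83/0.204 = 1670.7 t/h and vapour = 781.27 t/h.
The evaporator receives (1−α)·2452 of feed at 0.861 water and removes 0.468 of that water:
0.468×0.861×(1−α)×2452 = 781.27
(1−α) = 781.27/988.03 = 0.7907;  α = 0.2093.
Bypass flow = 0.2093×2452 = 513.1 t/h.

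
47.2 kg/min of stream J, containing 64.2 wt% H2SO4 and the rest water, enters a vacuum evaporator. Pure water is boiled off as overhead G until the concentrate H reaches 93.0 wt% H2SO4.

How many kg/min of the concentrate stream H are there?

H2SO4 is conserved: 47.2×0.642 = 30.302 kg/min all reports to the concentrate.
Concentrate = 30.302/(target fraction) = 32.583 kg/min.

32.58 kg/min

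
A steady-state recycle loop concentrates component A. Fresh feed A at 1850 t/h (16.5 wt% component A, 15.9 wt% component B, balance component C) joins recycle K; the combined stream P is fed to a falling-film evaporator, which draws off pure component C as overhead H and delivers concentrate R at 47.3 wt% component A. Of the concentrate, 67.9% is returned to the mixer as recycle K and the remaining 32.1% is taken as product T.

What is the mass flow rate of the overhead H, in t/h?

1205 t/h

Overall component A balance (none leaves overhead): component A in fresh feed = component A in product, i.e. 1850×0.165 = (1−0.679)·R·0.473.
R = 305.25/(0.473×0.321) = 2010.4 t/h.
Recycle K = 0.679×2010.4 = 1365.1 t/h.
Combined feed P = 1850 + 1365.1 = 3215.1 t/h.
Overhead H = P − R = 3215.1 − 2010.4 = 1204.7 t/h.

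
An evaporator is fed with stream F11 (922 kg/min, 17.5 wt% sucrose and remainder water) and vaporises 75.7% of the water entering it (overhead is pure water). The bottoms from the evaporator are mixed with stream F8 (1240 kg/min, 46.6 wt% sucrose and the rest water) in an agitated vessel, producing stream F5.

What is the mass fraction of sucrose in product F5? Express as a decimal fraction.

Vapour removed = 0.757×0.825×922 = 575.81 kg/min; concentrate = 346.19 kg/min.
sucrose reaching the mixer = 161.35 (from concentrate) + 1240×0.466 = 739.19 kg/min.
Product flow = 346.19 + 1240 = 1586.2 kg/min; sucrose fraction = 0.466.

0.466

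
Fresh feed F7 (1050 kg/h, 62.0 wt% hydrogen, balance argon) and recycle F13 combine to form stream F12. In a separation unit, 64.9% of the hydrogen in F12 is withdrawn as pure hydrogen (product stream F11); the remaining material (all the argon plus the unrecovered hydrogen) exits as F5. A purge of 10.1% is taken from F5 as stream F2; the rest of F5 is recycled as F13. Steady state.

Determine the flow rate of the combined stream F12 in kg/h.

4902 kg/h

argon enters only via F7 and leaves only via the purge: 1050×0.380 = 0.101×(argon in F5), and the separation unit passes all argon, so argon in F12 = argon in F5 = 3950.5 kg/h.
hydrogen in F12: m_A = 1050×0.620 + (1−0.101)·(1−0.649)·m_A, so m_A = 651/0.6845 = 951.13 kg/h.
F12 = 951.13 + 3950.5 = 4901.6 kg/h.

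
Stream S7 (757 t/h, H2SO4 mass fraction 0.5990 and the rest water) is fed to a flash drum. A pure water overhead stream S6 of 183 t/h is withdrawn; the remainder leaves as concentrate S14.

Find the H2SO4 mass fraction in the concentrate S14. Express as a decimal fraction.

H2SO4 is not removed: 757×0.599 = 453.44 t/h of H2SO4 enters S14.
Concentrate = 757 − 183 = 574 t/h.
Mass fraction = 453.44/574 = 0.7900.

0.7900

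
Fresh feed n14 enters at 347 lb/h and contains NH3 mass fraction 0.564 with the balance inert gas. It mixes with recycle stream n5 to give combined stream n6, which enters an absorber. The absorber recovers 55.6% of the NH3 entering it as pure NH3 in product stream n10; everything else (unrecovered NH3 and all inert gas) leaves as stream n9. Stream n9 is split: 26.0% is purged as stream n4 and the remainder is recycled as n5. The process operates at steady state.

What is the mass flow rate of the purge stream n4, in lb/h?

inert gas enters only via n14 and leaves only via the purge: 347×0.436 = 0.260×(inert gas in n9), and the absorber passes all inert gas, so inert gas in n6 = inert gas in n9 = 581.89 lb/h.
NH3 in n6: m_A = 347×0.564 + (1−0.260)·(1−0.556)·m_A, so m_A = 195.71/0.6714 = 291.48 lb/h.
n9 = (1−0.556)×291.48 + 581.89 = 711.31 lb/h.
Purge n4 = 0.260×711.31 = 184.94 lb/h.

184.9 lb/h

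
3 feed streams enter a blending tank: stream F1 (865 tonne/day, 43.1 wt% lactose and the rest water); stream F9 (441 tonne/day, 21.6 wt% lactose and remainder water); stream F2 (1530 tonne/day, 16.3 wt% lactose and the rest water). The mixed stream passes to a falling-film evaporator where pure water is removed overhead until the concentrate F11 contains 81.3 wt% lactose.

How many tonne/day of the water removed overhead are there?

1954 tonne/day

lactose entering = 865×0.431 + 441×0.216 + 1530×0.163 = 717.46 tonne/day.
All lactose reports to F11, so F11 = 717.46/0.813 = 882.49 tonne/day.
Total feed = 2836 tonne/day; overhead = 2836 − 882.49 = 1953.5 tonne/day.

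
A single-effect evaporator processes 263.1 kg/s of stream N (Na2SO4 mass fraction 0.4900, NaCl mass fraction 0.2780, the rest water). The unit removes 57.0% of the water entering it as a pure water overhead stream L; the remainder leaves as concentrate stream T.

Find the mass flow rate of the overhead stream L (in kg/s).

water entering = 263.1×0.232 = 61.039 kg/s; overhead removed = 0.570×61.039 = 34.792 kg/s.

34.79 kg/s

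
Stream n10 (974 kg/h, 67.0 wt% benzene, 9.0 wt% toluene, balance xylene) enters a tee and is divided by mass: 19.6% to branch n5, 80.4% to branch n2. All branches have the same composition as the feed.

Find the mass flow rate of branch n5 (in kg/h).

190.9 kg/h

Branch n5 flow = 0.196×974 = 190.9 kg/h.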